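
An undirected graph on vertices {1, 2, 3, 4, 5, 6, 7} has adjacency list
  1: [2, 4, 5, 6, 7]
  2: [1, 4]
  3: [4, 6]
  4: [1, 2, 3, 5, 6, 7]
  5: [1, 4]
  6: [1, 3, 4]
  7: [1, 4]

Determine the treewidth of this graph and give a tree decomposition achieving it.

The largest bag has 3 vertices, giving width 2; this decomposition certifies tw(G) ≤ 2. For the lower bound, the 3 vertices {1, 2, 4} are pairwise adjacent, and any tree decomposition puts a clique entirely inside one bag — forcing width ≥ 2. The upper and lower bounds meet at 2, so that is the treewidth.

Treewidth 2.
Bags: B1 = {1, 4, 5}  B2 = {1, 4, 7}  B3 = {1, 4, 6}  B4 = {3, 4, 6}  B5 = {1, 2, 4}
Tree: B1–B2, B1–B3, B3–B4, B3–B5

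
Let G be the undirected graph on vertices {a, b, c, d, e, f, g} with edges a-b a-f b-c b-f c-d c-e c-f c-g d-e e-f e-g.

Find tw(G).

2

A width-2 tree decomposition is:
Bags: B1 = {b, c, f}  B2 = {c, e, f}  B3 = {c, d, e}  B4 = {c, e, g}  B5 = {a, b, f}
Tree: B1–B2, B2–B3, B3–B4, B1–B5
Each bag holds 3 vertices, so the decomposition has width 2, which upper-bounds the treewidth. Conversely, {c, d, e} is a clique of size 3, and the vertices of any clique must share a bag in every tree decomposition; so some bag has ≥ 3 vertices and tw(G) ≥ 2. Combining the bounds, tw(G) = 2.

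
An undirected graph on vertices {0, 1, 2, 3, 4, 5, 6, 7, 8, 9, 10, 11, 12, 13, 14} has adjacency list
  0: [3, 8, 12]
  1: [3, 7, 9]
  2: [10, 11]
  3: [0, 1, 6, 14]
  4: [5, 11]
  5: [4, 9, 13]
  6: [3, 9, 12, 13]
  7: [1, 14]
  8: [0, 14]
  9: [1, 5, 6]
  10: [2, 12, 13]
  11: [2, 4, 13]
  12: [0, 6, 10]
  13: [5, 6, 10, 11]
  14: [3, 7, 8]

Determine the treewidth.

A width-3 tree decomposition is:
Bags: B1 = {2, 4, 5, 11}  B2 = {2, 5, 11, 13}  B3 = {2, 5, 10, 13}  B4 = {5, 9, 10, 13}  B5 = {6, 9, 10, 13}  B6 = {6, 9, 10, 12}  B7 = {1, 6, 9, 12}  B8 = {1, 3, 6, 12}  B9 = {0, 1, 3, 12}  B10 = {0, 1, 3, 7}  B11 = {0, 3, 7, 14}  B12 = {0, 7, 8, 14}
Tree: B1–B2, B2–B3, B3–B4, B4–B5, B5–B6, B6–B7, B7–B8, B8–B9, B9–B10, B10–B11, B11–B12
Each bag holds 4 vertices, so the decomposition has width 3, which upper-bounds the treewidth. For the lower bound: the 4 vertex sets {2,4,11}, {5}, {13}, {6,9,10,12} are disjoint, each induces a connected subgraph, and every pair is joined by at least one edge of G. Contracting each set to a single vertex therefore yields K_{4} as a minor, and since treewidth is minor-monotone, tw(G) ≥ tw(K_{4}) = 3. Hence tw(G) = 3 exactly.

3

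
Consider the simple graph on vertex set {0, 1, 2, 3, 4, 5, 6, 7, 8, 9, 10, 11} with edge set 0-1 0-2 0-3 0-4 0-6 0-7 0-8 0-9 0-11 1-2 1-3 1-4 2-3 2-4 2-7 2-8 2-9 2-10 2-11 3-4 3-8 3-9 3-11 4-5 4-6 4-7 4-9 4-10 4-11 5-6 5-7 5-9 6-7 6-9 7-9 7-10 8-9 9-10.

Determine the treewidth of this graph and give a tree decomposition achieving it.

Each bag holds 5 vertices, so the decomposition has width 4, which upper-bounds the treewidth. For the lower bound, the 5 vertices {0, 2, 3, 8, 9} are pairwise adjacent, and any tree decomposition puts a clique entirely inside one bag — forcing width ≥ 4. Hence tw(G) = 4 exactly.

Treewidth 4.
One optimal decomposition is:
Bags: B1 = {0, 2, 4, 7, 9}  B2 = {0, 4, 6, 7, 9}  B3 = {0, 2, 3, 4, 9}  B4 = {0, 1, 2, 3, 4}  B5 = {0, 2, 3, 4, 11}  B6 = {2, 4, 7, 9, 10}  B7 = {0, 2, 3, 8, 9}  B8 = {4, 5, 6, 7, 9}
Tree: B1–B2, B1–B3, B3–B4, B3–B5, B1–B6, B3–B7, B2–B8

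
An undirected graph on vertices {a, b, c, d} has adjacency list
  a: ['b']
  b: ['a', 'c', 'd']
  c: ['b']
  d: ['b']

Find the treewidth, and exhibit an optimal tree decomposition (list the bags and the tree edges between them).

Every bag has size at most 2, so the width is 2 − 1 = 1 and tw(G) ≤ 1. Since G has at least one edge (e.g. b–c), it is not an edgeless graph, so tw(G) ≥ 1. Hence tw(G) = 1 exactly.

Treewidth 1.
One such decomposition:
Bags: B1 = {b, c}  B2 = {b, d}  B3 = {a, b}
Tree: B1–B2, B2–B3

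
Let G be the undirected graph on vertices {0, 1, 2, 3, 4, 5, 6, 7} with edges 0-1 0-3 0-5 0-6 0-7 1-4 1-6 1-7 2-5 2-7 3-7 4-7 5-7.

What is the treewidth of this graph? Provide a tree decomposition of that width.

Treewidth 2.
One such decomposition:
Bags: B1 = {0, 1, 7}  B2 = {0, 5, 7}  B3 = {0, 1, 6}  B4 = {1, 4, 7}  B5 = {0, 3, 7}  B6 = {2, 5, 7}
Tree: B1–B2, B1–B3, B1–B4, B2–B5, B2–B6

Every bag has size at most 3, so the width is 3 − 1 = 2 and tw(G) ≤ 2. On the other hand G contains the 3-clique {0, 1, 6}. A clique must lie in a single bag of any decomposition, so no decomposition can have width below 2. Therefore the treewidth is 2.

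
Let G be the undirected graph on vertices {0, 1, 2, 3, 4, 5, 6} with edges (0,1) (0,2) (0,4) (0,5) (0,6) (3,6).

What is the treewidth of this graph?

1

A width-1 tree decomposition is:
Bags: B1 = {0, 6}  B2 = {0, 2}  B3 = {0, 5}  B4 = {0, 4}  B5 = {3, 6}  B6 = {0, 1}
Tree: B1–B2, B2–B3, B2–B4, B1–B5, B1–B6
Each bag holds 2 vertices, so the decomposition has width 1, which upper-bounds the treewidth. Any graph with an edge has treewidth ≥ 1, and G has the edge 0–6. Combining the bounds, tw(G) = 1.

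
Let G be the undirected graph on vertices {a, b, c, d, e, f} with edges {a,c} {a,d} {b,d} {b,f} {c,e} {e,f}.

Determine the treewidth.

2

A width-2 tree decomposition is:
Bags: B1 = {a, c, d}  B2 = {c, d, e}  B3 = {d, e, f}  B4 = {b, d, f}
Tree: B1–B2, B2–B3, B3–B4
Each bag holds 3 vertices, so the decomposition has width 2, which upper-bounds the treewidth. Since d–a–c–e–f–b–d is a cycle in G, G is not acyclic. Forests are exactly the graphs of treewidth ≤ 1, so tw(G) ≥ 2. Therefore the treewidth is 2.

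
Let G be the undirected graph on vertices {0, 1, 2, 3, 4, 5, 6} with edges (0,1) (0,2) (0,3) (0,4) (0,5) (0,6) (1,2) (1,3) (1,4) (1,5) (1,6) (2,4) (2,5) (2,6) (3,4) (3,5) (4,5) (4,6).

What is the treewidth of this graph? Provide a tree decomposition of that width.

Treewidth 4.
One such decomposition:
Bags: B1 = {0, 1, 2, 4, 5}  B2 = {0, 1, 2, 4, 6}  B3 = {0, 1, 3, 4, 5}
Tree: B1–B2, B1–B3

Each bag holds 5 vertices, so the decomposition has width 4, which upper-bounds the treewidth. Conversely, {0, 1, 2, 4, 5} is a clique of size 5, and the vertices of any clique must share a bag in every tree decomposition; so some bag has ≥ 5 vertices and tw(G) ≥ 4. Therefore the treewidth is 4.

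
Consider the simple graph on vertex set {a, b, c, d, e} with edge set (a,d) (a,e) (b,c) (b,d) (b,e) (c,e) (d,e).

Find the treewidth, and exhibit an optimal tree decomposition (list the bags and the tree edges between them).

Treewidth 2.
One optimal decomposition is:
Bags: B1 = {b, d, e}  B2 = {a, d, e}  B3 = {b, c, e}
Tree: B1–B2, B1–B3

Every bag has size at most 3, so the width is 3 − 1 = 2 and tw(G) ≤ 2. Conversely, {a, d, e} is a clique of size 3, and the vertices of any clique must share a bag in every tree decomposition; so some bag has ≥ 3 vertices and tw(G) ≥ 2. The upper and lower bounds meet at 2, so that is the treewidth.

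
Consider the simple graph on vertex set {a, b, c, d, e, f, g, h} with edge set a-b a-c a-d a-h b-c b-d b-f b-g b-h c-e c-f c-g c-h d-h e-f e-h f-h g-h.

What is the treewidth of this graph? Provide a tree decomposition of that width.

Every bag has size at most 4, so the width is 4 − 1 = 3 and tw(G) ≤ 3. For the lower bound, the 4 vertices {c, e, f, h} are pairwise adjacent, and any tree decomposition puts a clique entirely inside one bag — forcing width ≥ 3. Hence tw(G) = 3 exactly.

Treewidth 3.
Bags: B1 = {b, c, g, h}  B2 = {b, c, f, h}  B3 = {a, b, c, h}  B4 = {a, b, d, h}  B5 = {c, e, f, h}
Tree: B1–B2, B1–B3, B3–B4, B2–B5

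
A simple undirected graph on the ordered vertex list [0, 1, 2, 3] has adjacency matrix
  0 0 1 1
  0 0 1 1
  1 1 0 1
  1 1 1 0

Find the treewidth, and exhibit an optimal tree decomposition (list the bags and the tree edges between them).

Treewidth 2.
One such decomposition:
Bags: B1 = {1, 2, 3}  B2 = {0, 2, 3}
Tree: B1–B2

Every bag has size at most 3, so the width is 3 − 1 = 2 and tw(G) ≤ 2. On the other hand G contains the 3-clique {0, 2, 3}. A clique must lie in a single bag of any decomposition, so no decomposition can have width below 2. Combining the bounds, tw(G) = 2.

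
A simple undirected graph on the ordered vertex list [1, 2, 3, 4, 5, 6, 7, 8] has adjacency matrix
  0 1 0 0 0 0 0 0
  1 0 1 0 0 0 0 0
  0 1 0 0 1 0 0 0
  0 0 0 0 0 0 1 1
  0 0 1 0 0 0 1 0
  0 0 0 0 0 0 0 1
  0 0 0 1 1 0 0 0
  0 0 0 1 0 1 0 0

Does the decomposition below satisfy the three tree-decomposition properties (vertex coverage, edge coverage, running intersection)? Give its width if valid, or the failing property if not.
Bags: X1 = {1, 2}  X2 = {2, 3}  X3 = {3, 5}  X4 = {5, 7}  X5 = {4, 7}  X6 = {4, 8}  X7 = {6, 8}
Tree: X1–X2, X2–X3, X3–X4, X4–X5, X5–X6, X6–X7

Vertex coverage: the bags together contain {1, 2, 3, 4, 5, 6, 7, 8}, the full vertex set. Edge coverage: each edge of G has both endpoints in at least one bag. Running intersection: for every vertex, the bags containing it form a connected subtree. All three properties hold, so this is a valid tree decomposition of width max|bag| − 1 = 1, and hence tw(G) ≤ 1.

Yes; width 1.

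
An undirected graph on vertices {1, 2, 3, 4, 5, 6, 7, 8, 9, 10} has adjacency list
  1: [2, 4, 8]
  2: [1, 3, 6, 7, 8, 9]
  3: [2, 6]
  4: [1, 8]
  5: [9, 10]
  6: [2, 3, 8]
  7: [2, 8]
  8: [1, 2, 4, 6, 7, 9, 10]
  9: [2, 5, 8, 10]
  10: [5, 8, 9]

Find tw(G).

A width-2 tree decomposition is:
Bags: B1 = {2, 8, 9}  B2 = {8, 9, 10}  B3 = {2, 7, 8}  B4 = {1, 2, 8}  B5 = {5, 9, 10}  B6 = {1, 4, 8}  B7 = {2, 6, 8}  B8 = {2, 3, 6}
Tree: B1–B2, B1–B3, B3–B4, B2–B5, B4–B6, B4–B7, B7–B8
Every bag has size at most 3, so the width is 3 − 1 = 2 and tw(G) ≤ 2. Conversely, {1, 2, 8} is a clique of size 3, and the vertices of any clique must share a bag in every tree decomposition; so some bag has ≥ 3 vertices and tw(G) ≥ 2. The upper and lower bounds meet at 2, so that is the treewidth.

2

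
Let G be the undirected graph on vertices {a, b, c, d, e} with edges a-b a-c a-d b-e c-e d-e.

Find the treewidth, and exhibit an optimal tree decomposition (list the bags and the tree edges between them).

The largest bag has 3 vertices, giving width 2; this decomposition certifies tw(G) ≤ 2. The edges e–c–a–b–e form a cycle, so G is not a tree and its treewidth is at least 2. Combining the bounds, tw(G) = 2.

Treewidth 2.
One such decomposition:
Bags: B1 = {a, c, e}  B2 = {a, b, e}  B3 = {a, d, e}
Tree: B1–B2, B2–B3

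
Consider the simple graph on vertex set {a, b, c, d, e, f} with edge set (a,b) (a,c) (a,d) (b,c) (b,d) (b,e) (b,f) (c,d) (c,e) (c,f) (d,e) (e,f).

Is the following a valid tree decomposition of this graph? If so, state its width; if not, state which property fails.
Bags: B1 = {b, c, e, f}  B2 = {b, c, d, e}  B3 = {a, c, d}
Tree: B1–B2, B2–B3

A tree decomposition must satisfy three properties: every vertex lies in some bag; for every edge, both endpoints lie together in some bag; and for every vertex, the bags containing it form a connected subtree. Here edge (b,a) lies in no bag, so the decomposition is invalid.

No — edge (b,a) lies in no bag.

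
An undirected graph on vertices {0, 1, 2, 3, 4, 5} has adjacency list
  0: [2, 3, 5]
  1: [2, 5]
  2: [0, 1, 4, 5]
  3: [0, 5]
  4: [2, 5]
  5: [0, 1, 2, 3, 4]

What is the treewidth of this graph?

A width-2 tree decomposition is:
Bags: B1 = {0, 2, 5}  B2 = {1, 2, 5}  B3 = {0, 3, 5}  B4 = {2, 4, 5}
Tree: B1–B2, B1–B3, B2–B4
The largest bag has 3 vertices, giving width 2; this decomposition certifies tw(G) ≤ 2. Conversely, {0, 2, 5} is a clique of size 3, and the vertices of any clique must share a bag in every tree decomposition; so some bag has ≥ 3 vertices and tw(G) ≥ 2. Hence tw(G) = 2 exactly.

2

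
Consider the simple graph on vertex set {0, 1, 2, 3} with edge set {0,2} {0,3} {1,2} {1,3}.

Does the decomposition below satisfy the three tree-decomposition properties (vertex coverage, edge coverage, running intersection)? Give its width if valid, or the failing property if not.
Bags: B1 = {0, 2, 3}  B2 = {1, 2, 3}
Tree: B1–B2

Yes; width 2.

Vertex coverage: the bags together contain {0, 1, 2, 3}, the full vertex set. Edge coverage: each edge of G has both endpoints in at least one bag. Running intersection: for every vertex, the bags containing it form a connected subtree. All three properties hold, so this is a valid tree decomposition of width max|bag| − 1 = 2, and hence tw(G) ≤ 2.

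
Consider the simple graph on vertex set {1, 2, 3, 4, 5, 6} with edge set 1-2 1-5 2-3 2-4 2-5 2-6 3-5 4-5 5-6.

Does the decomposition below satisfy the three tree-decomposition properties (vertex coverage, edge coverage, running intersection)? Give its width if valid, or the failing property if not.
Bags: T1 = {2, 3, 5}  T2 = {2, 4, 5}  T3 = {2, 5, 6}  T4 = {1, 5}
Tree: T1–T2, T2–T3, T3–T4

No — edge (2,1) lies in no bag.

A tree decomposition must satisfy three properties: every vertex lies in some bag; for every edge, both endpoints lie together in some bag; and for every vertex, the bags containing it form a connected subtree. Here edge (2,1) lies in no bag, so the decomposition is invalid.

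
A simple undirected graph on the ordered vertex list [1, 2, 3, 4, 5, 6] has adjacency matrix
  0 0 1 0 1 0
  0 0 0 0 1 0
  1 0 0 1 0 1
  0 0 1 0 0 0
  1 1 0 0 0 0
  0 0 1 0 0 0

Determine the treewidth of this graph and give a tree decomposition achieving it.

Each bag holds 2 vertices, so the decomposition has width 1, which upper-bounds the treewidth. Any graph with an edge has treewidth ≥ 1, and G has the edge 1–3. Therefore the treewidth is 1.

Treewidth 1.
Bags: B1 = {1, 3}  B2 = {1, 5}  B3 = {3, 4}  B4 = {3, 6}  B5 = {2, 5}
Tree: B1–B2, B1–B3, B3–B4, B2–B5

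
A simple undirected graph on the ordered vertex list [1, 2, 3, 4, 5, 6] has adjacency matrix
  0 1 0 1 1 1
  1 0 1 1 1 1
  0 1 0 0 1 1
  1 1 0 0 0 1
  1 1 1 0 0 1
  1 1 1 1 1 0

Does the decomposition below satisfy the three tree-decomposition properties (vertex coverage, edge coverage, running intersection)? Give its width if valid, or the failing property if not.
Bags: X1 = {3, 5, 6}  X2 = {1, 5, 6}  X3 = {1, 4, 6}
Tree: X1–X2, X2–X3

No — vertex 2 appears in no bag.

A tree decomposition must satisfy three properties: every vertex lies in some bag; for every edge, both endpoints lie together in some bag; and for every vertex, the bags containing it form a connected subtree. Here vertex 2 appears in no bag, so the decomposition is invalid.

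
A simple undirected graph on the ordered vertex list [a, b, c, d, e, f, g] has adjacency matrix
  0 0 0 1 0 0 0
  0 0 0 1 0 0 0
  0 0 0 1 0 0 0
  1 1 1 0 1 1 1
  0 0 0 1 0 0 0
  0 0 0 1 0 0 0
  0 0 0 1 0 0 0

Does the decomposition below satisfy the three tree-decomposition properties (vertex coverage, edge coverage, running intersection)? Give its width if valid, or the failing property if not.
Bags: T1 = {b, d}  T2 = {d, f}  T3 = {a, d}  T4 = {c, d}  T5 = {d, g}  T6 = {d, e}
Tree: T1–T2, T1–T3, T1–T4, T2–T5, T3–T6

Yes; width 1.

Vertex coverage: the bags together contain {a, b, c, d, e, f, g}, the full vertex set. Edge coverage: each edge of G has both endpoints in at least one bag. Running intersection: for every vertex, the bags containing it form a connected subtree. All three properties hold, so this is a valid tree decomposition of width max|bag| − 1 = 1, and hence tw(G) ≤ 1.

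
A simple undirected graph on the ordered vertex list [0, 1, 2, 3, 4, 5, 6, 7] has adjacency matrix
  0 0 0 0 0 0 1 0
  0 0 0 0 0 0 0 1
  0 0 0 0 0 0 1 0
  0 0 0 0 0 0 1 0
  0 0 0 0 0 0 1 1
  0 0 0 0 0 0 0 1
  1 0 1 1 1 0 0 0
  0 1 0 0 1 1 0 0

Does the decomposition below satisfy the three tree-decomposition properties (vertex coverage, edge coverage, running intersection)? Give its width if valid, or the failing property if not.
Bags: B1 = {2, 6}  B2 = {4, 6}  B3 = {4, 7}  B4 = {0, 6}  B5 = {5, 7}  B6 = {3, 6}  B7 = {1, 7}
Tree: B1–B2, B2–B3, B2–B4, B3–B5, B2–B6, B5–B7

Every vertex of G appears in some bag (union = {0, 1, 2, 3, 4, 5, 6, 7}); every edge is covered by a bag; and for each vertex v the set of bags containing v is connected in the bag tree. The decomposition is therefore valid. The largest bag has 2 vertices, so the width is 1.

Yes; width 1.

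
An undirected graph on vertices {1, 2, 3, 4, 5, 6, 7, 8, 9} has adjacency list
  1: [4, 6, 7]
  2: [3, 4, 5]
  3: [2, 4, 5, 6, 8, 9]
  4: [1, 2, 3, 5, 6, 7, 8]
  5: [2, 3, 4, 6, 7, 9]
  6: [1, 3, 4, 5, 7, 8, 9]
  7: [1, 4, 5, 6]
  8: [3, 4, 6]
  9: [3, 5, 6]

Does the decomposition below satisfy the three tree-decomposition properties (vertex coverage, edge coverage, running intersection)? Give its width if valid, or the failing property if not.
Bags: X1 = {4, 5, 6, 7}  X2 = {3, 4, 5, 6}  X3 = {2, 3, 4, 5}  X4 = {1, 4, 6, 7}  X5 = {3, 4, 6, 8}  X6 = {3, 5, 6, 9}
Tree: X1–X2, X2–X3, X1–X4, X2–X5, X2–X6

Yes; width 3.

Vertex coverage: the bags together contain {1, 2, 3, 4, 5, 6, 7, 8, 9}, the full vertex set. Edge coverage: each edge of G has both endpoints in at least one bag. Running intersection: for every vertex, the bags containing it form a connected subtree. All three properties hold, so this is a valid tree decomposition of width max|bag| − 1 = 3, and hence tw(G) ≤ 3.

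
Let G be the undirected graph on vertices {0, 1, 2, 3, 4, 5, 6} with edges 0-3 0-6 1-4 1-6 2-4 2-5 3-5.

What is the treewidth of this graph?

A width-2 tree decomposition is:
Bags: B1 = {0, 3, 5}  B2 = {0, 5, 6}  B3 = {1, 5, 6}  B4 = {1, 4, 5}  B5 = {2, 4, 5}
Tree: B1–B2, B2–B3, B3–B4, B4–B5
Each bag holds 3 vertices, so the decomposition has width 2, which upper-bounds the treewidth. The edges 5–3–0–6–1–4–2–5 form a cycle, so G is not a tree and its treewidth is at least 2. Therefore the treewidth is 2.

2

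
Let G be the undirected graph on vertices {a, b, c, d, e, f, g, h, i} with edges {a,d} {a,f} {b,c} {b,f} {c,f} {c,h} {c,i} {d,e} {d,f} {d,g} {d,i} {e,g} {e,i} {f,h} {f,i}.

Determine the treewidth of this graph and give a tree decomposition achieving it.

Treewidth 2.
One such decomposition:
Bags: B1 = {d, f, i}  B2 = {c, f, i}  B3 = {d, e, i}  B4 = {c, f, h}  B5 = {a, d, f}  B6 = {b, c, f}  B7 = {d, e, g}
Tree: B1–B2, B1–B3, B2–B4, B1–B5, B4–B6, B3–B7

The largest bag has 3 vertices, giving width 2; this decomposition certifies tw(G) ≤ 2. On the other hand G contains the 3-clique {d, e, g}. A clique must lie in a single bag of any decomposition, so no decomposition can have width below 2. Hence tw(G) = 2 exactly.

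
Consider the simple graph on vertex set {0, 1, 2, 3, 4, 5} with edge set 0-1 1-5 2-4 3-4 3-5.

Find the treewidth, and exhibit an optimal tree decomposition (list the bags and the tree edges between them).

The largest bag has 2 vertices, giving width 1; this decomposition certifies tw(G) ≤ 1. G has an edge, so its treewidth is at least 1. Hence tw(G) = 1 exactly.

Treewidth 1.
One optimal decomposition is:
Bags: B1 = {0, 1}  B2 = {1, 5}  B3 = {3, 5}  B4 = {3, 4}  B5 = {2, 4}
Tree: B1–B2, B2–B3, B3–B4, B4–B5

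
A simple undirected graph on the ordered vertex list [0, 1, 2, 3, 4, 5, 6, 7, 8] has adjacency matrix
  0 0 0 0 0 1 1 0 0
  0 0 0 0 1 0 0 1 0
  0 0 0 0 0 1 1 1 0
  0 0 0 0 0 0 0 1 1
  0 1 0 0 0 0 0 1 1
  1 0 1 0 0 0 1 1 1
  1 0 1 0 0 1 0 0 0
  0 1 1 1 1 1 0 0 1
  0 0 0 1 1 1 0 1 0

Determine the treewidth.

2

A width-2 tree decomposition is:
Bags: B1 = {1, 4, 7}  B2 = {4, 7, 8}  B3 = {5, 7, 8}  B4 = {2, 5, 7}  B5 = {3, 7, 8}  B6 = {2, 5, 6}  B7 = {0, 5, 6}
Tree: B1–B2, B2–B3, B3–B4, B2–B5, B4–B6, B6–B7
Each bag holds 3 vertices, so the decomposition has width 2, which upper-bounds the treewidth. For the lower bound, the 3 vertices {0, 5, 6} are pairwise adjacent, and any tree decomposition puts a clique entirely inside one bag — forcing width ≥ 2. Therefore the treewidth is 2.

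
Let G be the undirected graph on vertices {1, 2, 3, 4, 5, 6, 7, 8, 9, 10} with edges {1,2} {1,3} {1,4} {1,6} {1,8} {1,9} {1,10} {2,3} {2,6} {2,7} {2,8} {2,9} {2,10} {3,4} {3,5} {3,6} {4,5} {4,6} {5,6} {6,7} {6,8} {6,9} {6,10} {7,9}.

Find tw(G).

3

A width-3 tree decomposition is:
Bags: B1 = {1, 2, 6, 8}  B2 = {1, 2, 3, 6}  B3 = {1, 2, 6, 10}  B4 = {1, 2, 6, 9}  B5 = {1, 3, 4, 6}  B6 = {3, 4, 5, 6}  B7 = {2, 6, 7, 9}
Tree: B1–B2, B2–B3, B2–B4, B2–B5, B5–B6, B4–B7
Each bag holds 4 vertices, so the decomposition has width 3, which upper-bounds the treewidth. For the lower bound, the 4 vertices {1, 2, 6, 8} are pairwise adjacent, and any tree decomposition puts a clique entirely inside one bag — forcing width ≥ 3. Hence tw(G) = 3 exactly.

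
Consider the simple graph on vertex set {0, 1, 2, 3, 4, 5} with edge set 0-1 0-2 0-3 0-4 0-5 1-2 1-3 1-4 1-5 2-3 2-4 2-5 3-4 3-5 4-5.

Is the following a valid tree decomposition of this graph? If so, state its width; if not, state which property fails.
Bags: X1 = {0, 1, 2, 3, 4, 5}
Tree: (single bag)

Yes; width 5.

Vertex coverage: the bags together contain {0, 1, 2, 3, 4, 5}, the full vertex set. Edge coverage: each edge of G has both endpoints in at least one bag. Running intersection: for every vertex, the bags containing it form a connected subtree. All three properties hold, so this is a valid tree decomposition of width max|bag| − 1 = 5, and hence tw(G) ≤ 5.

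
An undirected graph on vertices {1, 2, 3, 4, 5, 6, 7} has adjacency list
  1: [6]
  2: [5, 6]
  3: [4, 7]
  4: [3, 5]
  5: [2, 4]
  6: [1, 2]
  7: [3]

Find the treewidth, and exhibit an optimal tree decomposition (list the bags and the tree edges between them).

The largest bag has 2 vertices, giving width 1; this decomposition certifies tw(G) ≤ 1. Any graph with an edge has treewidth ≥ 1, and G has the edge 1–6. Hence tw(G) = 1 exactly.

Treewidth 1.
One such decomposition:
Bags: B1 = {1, 6}  B2 = {2, 6}  B3 = {2, 5}  B4 = {4, 5}  B5 = {3, 4}  B6 = {3, 7}
Tree: B1–B2, B2–B3, B3–B4, B4–B5, B5–B6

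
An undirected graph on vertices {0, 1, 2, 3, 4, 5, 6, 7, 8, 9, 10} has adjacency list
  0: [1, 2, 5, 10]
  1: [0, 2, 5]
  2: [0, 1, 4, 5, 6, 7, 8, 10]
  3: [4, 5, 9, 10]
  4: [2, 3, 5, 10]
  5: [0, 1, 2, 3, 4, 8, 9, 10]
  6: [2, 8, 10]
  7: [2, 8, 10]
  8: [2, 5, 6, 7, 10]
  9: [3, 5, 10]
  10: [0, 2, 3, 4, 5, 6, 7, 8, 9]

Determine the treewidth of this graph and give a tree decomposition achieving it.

Every bag has size at most 4, so the width is 4 − 1 = 3 and tw(G) ≤ 3. For the lower bound, the 4 vertices {0, 1, 2, 5} are pairwise adjacent, and any tree decomposition puts a clique entirely inside one bag — forcing width ≥ 3. Hence tw(G) = 3 exactly.

Treewidth 3.
One optimal decomposition is:
Bags: B1 = {2, 4, 5, 10}  B2 = {3, 4, 5, 10}  B3 = {0, 2, 5, 10}  B4 = {2, 5, 8, 10}  B5 = {2, 6, 8, 10}  B6 = {0, 1, 2, 5}  B7 = {2, 7, 8, 10}  B8 = {3, 5, 9, 10}
Tree: B1–B2, B1–B3, B3–B4, B4–B5, B3–B6, B4–B7, B2–B8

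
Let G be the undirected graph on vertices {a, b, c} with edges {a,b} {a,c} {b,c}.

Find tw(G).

2

A width-2 tree decomposition is:
Bags: B1 = {a, b, c}
Tree: (single bag)
A single bag containing all 3 vertices is trivially a valid decomposition of width 2. Conversely, {a, b, c} is a clique of size 3, and the vertices of any clique must share a bag in every tree decomposition; so some bag has ≥ 3 vertices and tw(G) ≥ 2. Therefore the treewidth is 2.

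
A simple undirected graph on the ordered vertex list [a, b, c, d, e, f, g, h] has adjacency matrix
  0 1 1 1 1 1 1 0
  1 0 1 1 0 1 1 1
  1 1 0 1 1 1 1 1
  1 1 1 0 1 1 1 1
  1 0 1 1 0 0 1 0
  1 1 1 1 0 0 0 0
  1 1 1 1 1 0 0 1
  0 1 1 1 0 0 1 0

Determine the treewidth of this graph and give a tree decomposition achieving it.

Every bag has size at most 5, so the width is 5 − 1 = 4 and tw(G) ≤ 4. For the lower bound, the 5 vertices {b, c, d, g, h} are pairwise adjacent, and any tree decomposition puts a clique entirely inside one bag — forcing width ≥ 4. The upper and lower bounds meet at 4, so that is the treewidth.

Treewidth 4.
Bags: B1 = {a, b, c, d, g}  B2 = {b, c, d, g, h}  B3 = {a, c, d, e, g}  B4 = {a, b, c, d, f}
Tree: B1–B2, B1–B3, B1–B4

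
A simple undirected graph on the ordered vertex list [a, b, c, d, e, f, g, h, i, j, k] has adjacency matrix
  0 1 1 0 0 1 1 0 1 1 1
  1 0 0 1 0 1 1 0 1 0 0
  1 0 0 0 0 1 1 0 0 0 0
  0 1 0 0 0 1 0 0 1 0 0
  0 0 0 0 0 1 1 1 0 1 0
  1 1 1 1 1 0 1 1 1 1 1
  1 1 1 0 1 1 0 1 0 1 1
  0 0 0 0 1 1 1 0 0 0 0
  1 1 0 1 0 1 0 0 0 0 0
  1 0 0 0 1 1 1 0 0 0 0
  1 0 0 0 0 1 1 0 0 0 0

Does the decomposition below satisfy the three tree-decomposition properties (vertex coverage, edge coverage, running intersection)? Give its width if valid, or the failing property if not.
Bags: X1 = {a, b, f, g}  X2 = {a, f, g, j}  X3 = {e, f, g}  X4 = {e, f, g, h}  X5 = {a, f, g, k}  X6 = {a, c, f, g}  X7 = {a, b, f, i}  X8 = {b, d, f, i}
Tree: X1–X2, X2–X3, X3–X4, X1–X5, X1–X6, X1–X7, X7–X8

No — edge (j,e) lies in no bag.

A tree decomposition must satisfy three properties: every vertex lies in some bag; for every edge, both endpoints lie together in some bag; and for every vertex, the bags containing it form a connected subtree. Here edge (j,e) lies in no bag, so the decomposition is invalid.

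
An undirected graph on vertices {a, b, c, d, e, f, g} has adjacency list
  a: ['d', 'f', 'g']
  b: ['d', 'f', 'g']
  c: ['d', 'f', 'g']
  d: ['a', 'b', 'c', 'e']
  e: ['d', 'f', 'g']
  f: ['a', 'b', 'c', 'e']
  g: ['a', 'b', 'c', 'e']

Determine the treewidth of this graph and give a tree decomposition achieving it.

Each bag holds 4 vertices, so the decomposition has width 3, which upper-bounds the treewidth. For the lower bound: the 4 vertex sets {a,g}, {d,e}, {f}, {b} are disjoint, each induces a connected subgraph, and every pair is joined by at least one edge of G. Contracting each set to a single vertex therefore yields K_{4} as a minor, and since treewidth is minor-monotone, tw(G) ≥ tw(K_{4}) = 3. The upper and lower bounds meet at 3, so that is the treewidth.

Treewidth 3.
One optimal decomposition is:
Bags: B1 = {a, d, f, g}  B2 = {d, e, f, g}  B3 = {b, d, f, g}  B4 = {c, d, f, g}
Tree: B1–B2, B2–B3, B3–B4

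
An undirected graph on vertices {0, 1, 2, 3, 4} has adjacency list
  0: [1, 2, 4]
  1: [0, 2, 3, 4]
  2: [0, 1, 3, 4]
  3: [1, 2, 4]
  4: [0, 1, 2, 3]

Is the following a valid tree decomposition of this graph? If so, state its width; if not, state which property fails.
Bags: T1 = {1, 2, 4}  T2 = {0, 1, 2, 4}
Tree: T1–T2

A tree decomposition must satisfy three properties: every vertex lies in some bag; for every edge, both endpoints lie together in some bag; and for every vertex, the bags containing it form a connected subtree. Here vertex 3 appears in no bag, so the decomposition is invalid.

No — vertex 3 appears in no bag.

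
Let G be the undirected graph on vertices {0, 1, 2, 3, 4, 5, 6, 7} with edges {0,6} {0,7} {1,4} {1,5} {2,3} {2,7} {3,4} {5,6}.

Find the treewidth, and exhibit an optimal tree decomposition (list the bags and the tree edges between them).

Each bag holds 3 vertices, so the decomposition has width 2, which upper-bounds the treewidth. Since 4–1–5–6–0–7–2–3–4 is a cycle in G, G is not acyclic. Forests are exactly the graphs of treewidth ≤ 1, so tw(G) ≥ 2. The upper and lower bounds meet at 2, so that is the treewidth.

Treewidth 2.
One such decomposition:
Bags: B1 = {1, 4, 5}  B2 = {4, 5, 6}  B3 = {0, 4, 6}  B4 = {0, 4, 7}  B5 = {2, 4, 7}  B6 = {2, 3, 4}
Tree: B1–B2, B2–B3, B3–B4, B4–B5, B5–B6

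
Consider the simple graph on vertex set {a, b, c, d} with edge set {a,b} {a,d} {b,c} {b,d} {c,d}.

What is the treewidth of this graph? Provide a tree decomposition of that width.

Treewidth 2.
One optimal decomposition is:
Bags: B1 = {a, b, d}  B2 = {b, c, d}
Tree: B1–B2

Every bag has size at most 3, so the width is 3 − 1 = 2 and tw(G) ≤ 2. For the lower bound, the 3 vertices {b, c, d} are pairwise adjacent, and any tree decomposition puts a clique entirely inside one bag — forcing width ≥ 2. Therefore the treewidth is 2.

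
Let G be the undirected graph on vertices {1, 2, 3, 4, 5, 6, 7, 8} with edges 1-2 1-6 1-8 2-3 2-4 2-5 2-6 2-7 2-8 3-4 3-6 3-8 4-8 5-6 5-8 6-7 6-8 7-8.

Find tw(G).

A width-3 tree decomposition is:
Bags: B1 = {1, 2, 6, 8}  B2 = {2, 3, 6, 8}  B3 = {2, 3, 4, 8}  B4 = {2, 6, 7, 8}  B5 = {2, 5, 6, 8}
Tree: B1–B2, B2–B3, B1–B4, B2–B5
The largest bag has 4 vertices, giving width 3; this decomposition certifies tw(G) ≤ 3. For the lower bound, the 4 vertices {2, 3, 4, 8} are pairwise adjacent, and any tree decomposition puts a clique entirely inside one bag — forcing width ≥ 3. Therefore the treewidth is 3.

3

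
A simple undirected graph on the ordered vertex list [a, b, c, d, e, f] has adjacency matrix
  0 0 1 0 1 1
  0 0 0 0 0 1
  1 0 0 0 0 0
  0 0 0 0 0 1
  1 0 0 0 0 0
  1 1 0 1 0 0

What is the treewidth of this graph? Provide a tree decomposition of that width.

Treewidth 1.
One such decomposition:
Bags: B1 = {b, f}  B2 = {d, f}  B3 = {a, f}  B4 = {a, e}  B5 = {a, c}
Tree: B1–B2, B2–B3, B3–B4, B3–B5

Each bag holds 2 vertices, so the decomposition has width 1, which upper-bounds the treewidth. G has an edge, so its treewidth is at least 1. Combining the bounds, tw(G) = 1.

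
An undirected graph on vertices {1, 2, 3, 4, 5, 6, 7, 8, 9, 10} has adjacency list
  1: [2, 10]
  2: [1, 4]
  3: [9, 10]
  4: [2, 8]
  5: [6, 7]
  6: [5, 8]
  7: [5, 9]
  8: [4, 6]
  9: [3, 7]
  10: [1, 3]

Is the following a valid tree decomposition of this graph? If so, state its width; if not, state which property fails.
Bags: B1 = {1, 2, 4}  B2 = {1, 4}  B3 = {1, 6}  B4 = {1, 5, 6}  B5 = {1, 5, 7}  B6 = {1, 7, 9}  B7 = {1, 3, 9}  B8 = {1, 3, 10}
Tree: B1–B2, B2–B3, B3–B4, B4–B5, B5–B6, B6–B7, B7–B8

A tree decomposition must satisfy three properties: every vertex lies in some bag; for every edge, both endpoints lie together in some bag; and for every vertex, the bags containing it form a connected subtree. Here vertex 8 appears in no bag, so the decomposition is invalid.

No — vertex 8 appears in no bag.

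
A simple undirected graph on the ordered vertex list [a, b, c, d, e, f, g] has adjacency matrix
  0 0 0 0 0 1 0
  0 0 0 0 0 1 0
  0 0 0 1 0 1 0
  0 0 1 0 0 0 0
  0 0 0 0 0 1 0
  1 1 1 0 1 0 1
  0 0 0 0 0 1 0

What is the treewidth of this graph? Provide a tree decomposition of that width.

Treewidth 1.
One such decomposition:
Bags: B1 = {c, d}  B2 = {c, f}  B3 = {f, g}  B4 = {b, f}  B5 = {e, f}  B6 = {a, f}
Tree: B1–B2, B2–B3, B3–B4, B2–B5, B2–B6

Each bag holds 2 vertices, so the decomposition has width 1, which upper-bounds the treewidth. Since G has at least one edge (e.g. c–d), it is not an edgeless graph, so tw(G) ≥ 1. The upper and lower bounds meet at 1, so that is the treewidth.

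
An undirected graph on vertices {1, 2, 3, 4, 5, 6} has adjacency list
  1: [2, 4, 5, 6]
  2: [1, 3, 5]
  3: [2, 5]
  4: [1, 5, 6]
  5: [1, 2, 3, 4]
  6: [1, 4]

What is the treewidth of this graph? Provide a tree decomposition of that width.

Every bag has size at most 3, so the width is 3 − 1 = 2 and tw(G) ≤ 2. Conversely, {1, 2, 5} is a clique of size 3, and the vertices of any clique must share a bag in every tree decomposition; so some bag has ≥ 3 vertices and tw(G) ≥ 2. Hence tw(G) = 2 exactly.

Treewidth 2.
Bags: B1 = {1, 4, 5}  B2 = {1, 2, 5}  B3 = {2, 3, 5}  B4 = {1, 4, 6}
Tree: B1–B2, B2–B3, B1–B4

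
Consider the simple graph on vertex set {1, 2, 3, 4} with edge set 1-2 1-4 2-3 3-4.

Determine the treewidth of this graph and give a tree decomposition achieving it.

Each bag holds 3 vertices, so the decomposition has width 2, which upper-bounds the treewidth. For the lower bound, G contains the cycle 2–3–4–1–2, so G is not a forest; only forests have treewidth ≤ 1, hence tw(G) ≥ 2. Combining the bounds, tw(G) = 2.

Treewidth 2.
One optimal decomposition is:
Bags: B1 = {2, 3, 4}  B2 = {1, 2, 4}
Tree: B1–B2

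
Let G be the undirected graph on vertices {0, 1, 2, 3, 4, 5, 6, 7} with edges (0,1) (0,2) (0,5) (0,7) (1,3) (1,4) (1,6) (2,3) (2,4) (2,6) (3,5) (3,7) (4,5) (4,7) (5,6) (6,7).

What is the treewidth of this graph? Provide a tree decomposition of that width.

Treewidth 4.
One such decomposition:
Bags: B1 = {0, 3, 4, 5, 6}  B2 = {0, 2, 3, 4, 6}  B3 = {0, 3, 4, 6, 7}  B4 = {0, 1, 3, 4, 6}
Tree: B1–B2, B2–B3, B3–B4

Every bag has size at most 5, so the width is 5 − 1 = 4 and tw(G) ≤ 4. For the lower bound: the 5 vertex sets {4,5}, {0,2}, {3,7}, {6}, {1} are disjoint, each induces a connected subgraph, and every pair is joined by at least one edge of G. Contracting each set to a single vertex therefore yields K_{5} as a minor, and since treewidth is minor-monotone, tw(G) ≥ tw(K_{5}) = 4. Therefore the treewidth is 4.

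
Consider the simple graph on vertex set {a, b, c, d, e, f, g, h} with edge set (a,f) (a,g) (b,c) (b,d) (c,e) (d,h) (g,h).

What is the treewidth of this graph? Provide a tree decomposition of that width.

Treewidth 1.
One optimal decomposition is:
Bags: B1 = {a, f}  B2 = {a, g}  B3 = {g, h}  B4 = {d, h}  B5 = {b, d}  B6 = {b, c}  B7 = {c, e}
Tree: B1–B2, B2–B3, B3–B4, B4–B5, B5–B6, B6–B7

The largest bag has 2 vertices, giving width 1; this decomposition certifies tw(G) ≤ 1. G has an edge, so its treewidth is at least 1. Therefore the treewidth is 1.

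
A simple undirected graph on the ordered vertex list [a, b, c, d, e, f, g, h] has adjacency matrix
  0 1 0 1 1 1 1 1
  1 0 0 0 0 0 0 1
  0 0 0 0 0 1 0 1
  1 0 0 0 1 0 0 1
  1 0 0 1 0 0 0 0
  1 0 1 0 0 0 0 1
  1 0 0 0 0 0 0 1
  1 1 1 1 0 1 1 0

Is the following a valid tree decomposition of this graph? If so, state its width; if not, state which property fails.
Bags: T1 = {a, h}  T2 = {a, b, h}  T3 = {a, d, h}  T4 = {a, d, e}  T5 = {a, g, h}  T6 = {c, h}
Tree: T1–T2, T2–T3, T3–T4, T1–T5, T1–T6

No — vertex f appears in no bag.

A tree decomposition must satisfy three properties: every vertex lies in some bag; for every edge, both endpoints lie together in some bag; and for every vertex, the bags containing it form a connected subtree. Here vertex f appears in no bag, so the decomposition is invalid.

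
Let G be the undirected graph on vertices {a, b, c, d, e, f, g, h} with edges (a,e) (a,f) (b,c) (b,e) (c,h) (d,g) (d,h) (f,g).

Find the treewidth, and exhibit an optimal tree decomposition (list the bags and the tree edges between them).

Treewidth 2.
One optimal decomposition is:
Bags: B1 = {b, c, e}  B2 = {c, e, h}  B3 = {d, e, h}  B4 = {d, e, g}  B5 = {e, f, g}  B6 = {a, e, f}
Tree: B1–B2, B2–B3, B3–B4, B4–B5, B5–B6

The largest bag has 3 vertices, giving width 2; this decomposition certifies tw(G) ≤ 2. Since e–b–c–h–d–g–f–a–e is a cycle in G, G is not acyclic. Forests are exactly the graphs of treewidth ≤ 1, so tw(G) ≥ 2. The upper and lower bounds meet at 2, so that is the treewidth.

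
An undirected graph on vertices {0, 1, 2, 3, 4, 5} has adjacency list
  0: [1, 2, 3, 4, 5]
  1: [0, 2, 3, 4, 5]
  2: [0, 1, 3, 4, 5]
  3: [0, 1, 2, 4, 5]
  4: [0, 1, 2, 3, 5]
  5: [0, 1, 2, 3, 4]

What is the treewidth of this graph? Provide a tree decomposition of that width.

Treewidth 5.
One optimal decomposition is:
Bags: B1 = {0, 1, 2, 3, 4, 5}
Tree: (single bag)

A single bag containing all 6 vertices is trivially a valid decomposition of width 5. Conversely, {0, 1, 2, 3, 4, 5} is a clique of size 6, and the vertices of any clique must share a bag in every tree decomposition; so some bag has ≥ 6 vertices and tw(G) ≥ 5. Hence tw(G) = 5 exactly.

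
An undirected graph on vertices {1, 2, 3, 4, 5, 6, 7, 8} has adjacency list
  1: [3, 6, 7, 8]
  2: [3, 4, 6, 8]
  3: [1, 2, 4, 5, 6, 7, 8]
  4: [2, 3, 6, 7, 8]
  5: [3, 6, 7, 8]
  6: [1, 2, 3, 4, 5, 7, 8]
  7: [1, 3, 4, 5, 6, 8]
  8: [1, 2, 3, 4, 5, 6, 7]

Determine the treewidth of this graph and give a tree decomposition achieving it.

Each bag holds 5 vertices, so the decomposition has width 4, which upper-bounds the treewidth. On the other hand G contains the 5-clique {2, 3, 4, 6, 8}. A clique must lie in a single bag of any decomposition, so no decomposition can have width below 4. Hence tw(G) = 4 exactly.

Treewidth 4.
Bags: B1 = {3, 5, 6, 7, 8}  B2 = {1, 3, 6, 7, 8}  B3 = {3, 4, 6, 7, 8}  B4 = {2, 3, 4, 6, 8}
Tree: B1–B2, B2–B3, B3–B4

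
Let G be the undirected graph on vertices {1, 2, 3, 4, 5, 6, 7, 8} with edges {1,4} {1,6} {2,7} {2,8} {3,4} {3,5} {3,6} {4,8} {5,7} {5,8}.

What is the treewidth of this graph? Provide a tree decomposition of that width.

Every bag has size at most 3, so the width is 3 − 1 = 2 and tw(G) ≤ 2. For the lower bound, G contains the cycle 1–6–3–4–1, so G is not a forest; only forests have treewidth ≤ 1, hence tw(G) ≥ 2. Hence tw(G) = 2 exactly.

Treewidth 2.
One such decomposition:
Bags: B1 = {1, 4, 6}  B2 = {3, 4, 6}  B3 = {3, 4, 8}  B4 = {3, 5, 8}  B5 = {2, 5, 8}  B6 = {2, 5, 7}
Tree: B1–B2, B2–B3, B3–B4, B4–B5, B5–B6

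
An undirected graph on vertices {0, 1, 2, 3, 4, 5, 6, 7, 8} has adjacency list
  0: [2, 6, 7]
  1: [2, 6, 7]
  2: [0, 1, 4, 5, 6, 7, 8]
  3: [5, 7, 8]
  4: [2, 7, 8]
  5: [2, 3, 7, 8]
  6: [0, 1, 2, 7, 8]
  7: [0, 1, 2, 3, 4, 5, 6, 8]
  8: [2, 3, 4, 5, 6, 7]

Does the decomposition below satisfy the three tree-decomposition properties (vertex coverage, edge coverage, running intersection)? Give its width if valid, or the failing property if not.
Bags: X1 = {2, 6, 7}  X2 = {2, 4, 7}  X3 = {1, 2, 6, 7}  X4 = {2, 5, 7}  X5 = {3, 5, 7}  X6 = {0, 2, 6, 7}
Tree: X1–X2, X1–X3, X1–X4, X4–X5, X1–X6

A tree decomposition must satisfy three properties: every vertex lies in some bag; for every edge, both endpoints lie together in some bag; and for every vertex, the bags containing it form a connected subtree. Here vertex 8 appears in no bag, so the decomposition is invalid.

No — vertex 8 appears in no bag.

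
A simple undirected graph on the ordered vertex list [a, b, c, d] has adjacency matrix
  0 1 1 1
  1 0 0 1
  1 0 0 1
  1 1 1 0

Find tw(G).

2

A width-2 tree decomposition is:
Bags: B1 = {a, b, d}  B2 = {a, c, d}
Tree: B1–B2
Every bag has size at most 3, so the width is 3 − 1 = 2 and tw(G) ≤ 2. Conversely, {a, c, d} is a clique of size 3, and the vertices of any clique must share a bag in every tree decomposition; so some bag has ≥ 3 vertices and tw(G) ≥ 2. Combining the bounds, tw(G) = 2.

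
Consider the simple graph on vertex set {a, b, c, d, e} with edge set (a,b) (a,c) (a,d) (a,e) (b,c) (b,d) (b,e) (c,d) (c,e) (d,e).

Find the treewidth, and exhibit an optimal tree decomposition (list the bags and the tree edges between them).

With just one bag of size 5, the width is 5 − 1 = 4, so tw(G) ≤ 4. For the lower bound, the 5 vertices {a, b, c, d, e} are pairwise adjacent, and any tree decomposition puts a clique entirely inside one bag — forcing width ≥ 4. The upper and lower bounds meet at 4, so that is the treewidth.

Treewidth 4.
One such decomposition:
Bags: B1 = {a, b, c, d, e}
Tree: (single bag)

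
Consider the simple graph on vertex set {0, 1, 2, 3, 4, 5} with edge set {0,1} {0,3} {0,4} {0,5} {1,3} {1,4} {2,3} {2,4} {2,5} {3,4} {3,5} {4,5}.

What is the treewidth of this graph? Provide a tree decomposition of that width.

Treewidth 3.
One optimal decomposition is:
Bags: B1 = {2, 3, 4, 5}  B2 = {0, 3, 4, 5}  B3 = {0, 1, 3, 4}
Tree: B1–B2, B2–B3

Every bag has size at most 4, so the width is 4 − 1 = 3 and tw(G) ≤ 3. Conversely, {0, 1, 3, 4} is a clique of size 4, and the vertices of any clique must share a bag in every tree decomposition; so some bag has ≥ 4 vertices and tw(G) ≥ 3. The upper and lower bounds meet at 3, so that is the treewidth.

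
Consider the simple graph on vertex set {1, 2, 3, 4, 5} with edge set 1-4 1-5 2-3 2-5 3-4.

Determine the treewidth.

A width-2 tree decomposition is:
Bags: B1 = {1, 3, 4}  B2 = {1, 3, 5}  B3 = {2, 3, 5}
Tree: B1–B2, B2–B3
Every bag has size at most 3, so the width is 3 − 1 = 2 and tw(G) ≤ 2. The edges 3–4–1–5–2–3 form a cycle, so G is not a tree and its treewidth is at least 2. Hence tw(G) = 2 exactly.

2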